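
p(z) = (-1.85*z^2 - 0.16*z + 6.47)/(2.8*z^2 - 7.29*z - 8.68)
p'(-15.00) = 0.01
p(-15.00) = -0.56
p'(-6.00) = 0.03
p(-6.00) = -0.44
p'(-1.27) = 2.94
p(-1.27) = 0.72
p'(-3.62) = 0.08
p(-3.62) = -0.32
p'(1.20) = 0.35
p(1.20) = -0.27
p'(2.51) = 1.45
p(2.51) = 0.60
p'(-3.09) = 0.12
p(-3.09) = -0.26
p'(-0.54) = 3.56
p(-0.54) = -1.53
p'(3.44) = 512.61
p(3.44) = 25.62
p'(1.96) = 0.63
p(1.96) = 0.08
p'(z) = (7.29 - 5.6*z)*(-1.85*z^2 - 0.16*z + 6.47)/(2.8*z^2 - 7.29*z - 8.68)^2 + (-3.7*z - 0.16)/(2.8*z^2 - 7.29*z - 8.68)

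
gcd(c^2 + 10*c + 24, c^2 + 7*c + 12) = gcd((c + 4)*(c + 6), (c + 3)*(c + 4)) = c + 4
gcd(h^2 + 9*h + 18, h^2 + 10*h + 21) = h + 3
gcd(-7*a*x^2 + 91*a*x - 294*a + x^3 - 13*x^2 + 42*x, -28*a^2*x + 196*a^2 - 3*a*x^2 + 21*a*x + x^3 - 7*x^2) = -7*a*x + 49*a + x^2 - 7*x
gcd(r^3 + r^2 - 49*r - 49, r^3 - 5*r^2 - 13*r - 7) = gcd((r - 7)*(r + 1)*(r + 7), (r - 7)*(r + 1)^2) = r^2 - 6*r - 7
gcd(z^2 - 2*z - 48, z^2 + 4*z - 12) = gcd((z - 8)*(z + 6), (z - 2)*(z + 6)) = z + 6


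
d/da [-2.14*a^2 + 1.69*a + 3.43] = 1.69 - 4.28*a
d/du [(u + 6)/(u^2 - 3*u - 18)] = u*(-u - 12)/(u^4 - 6*u^3 - 27*u^2 + 108*u + 324)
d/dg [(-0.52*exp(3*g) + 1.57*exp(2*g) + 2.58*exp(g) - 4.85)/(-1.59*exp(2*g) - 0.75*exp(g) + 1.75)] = (0.8268*exp(4*g) + 0.78*exp(3*g) + 0.194700000000001*exp(2*g) - 9.928*exp(g) + 0.877500000000001)*exp(g)/(2.5281*exp(4*g) + 2.385*exp(3*g) - 5.0025*exp(2*g) - 2.625*exp(g) + 3.0625)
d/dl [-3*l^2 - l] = -6*l - 1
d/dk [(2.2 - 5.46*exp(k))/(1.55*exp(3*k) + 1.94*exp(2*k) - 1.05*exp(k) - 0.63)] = (16.926*exp(3*k) + 0.362399999999997*exp(2*k) - 8.536*exp(k) + 5.7498)*exp(k)/(2.4025*exp(6*k) + 6.014*exp(5*k) + 0.508599999999999*exp(4*k) - 6.027*exp(3*k) - 1.3419*exp(2*k) + 1.323*exp(k) + 0.3969)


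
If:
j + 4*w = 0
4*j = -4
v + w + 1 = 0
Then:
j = -1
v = -5/4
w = 1/4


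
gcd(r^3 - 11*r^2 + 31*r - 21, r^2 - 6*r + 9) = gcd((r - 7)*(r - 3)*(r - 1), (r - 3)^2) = r - 3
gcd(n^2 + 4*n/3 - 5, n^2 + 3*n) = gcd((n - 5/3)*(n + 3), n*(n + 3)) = n + 3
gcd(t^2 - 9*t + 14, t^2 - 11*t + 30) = 1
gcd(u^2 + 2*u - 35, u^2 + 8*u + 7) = u + 7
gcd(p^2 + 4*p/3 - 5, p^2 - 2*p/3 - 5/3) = p - 5/3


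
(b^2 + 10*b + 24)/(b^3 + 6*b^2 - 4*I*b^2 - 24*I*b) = (b + 4)/(b*(b - 4*I))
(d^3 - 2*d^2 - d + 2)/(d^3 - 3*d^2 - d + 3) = (d - 2)/(d - 3)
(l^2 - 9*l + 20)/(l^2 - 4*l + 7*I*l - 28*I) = (l - 5)/(l + 7*I)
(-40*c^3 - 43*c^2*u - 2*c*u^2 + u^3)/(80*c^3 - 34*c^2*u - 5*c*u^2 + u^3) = (c + u)/(-2*c + u)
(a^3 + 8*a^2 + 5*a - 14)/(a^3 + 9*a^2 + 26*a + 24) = (a^2 + 6*a - 7)/(a^2 + 7*a + 12)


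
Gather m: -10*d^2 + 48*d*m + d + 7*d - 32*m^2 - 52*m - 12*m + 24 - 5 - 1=-10*d^2 + 8*d - 32*m^2 + m*(48*d - 64) + 18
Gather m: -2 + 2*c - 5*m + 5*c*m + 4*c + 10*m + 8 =6*c + m*(5*c + 5) + 6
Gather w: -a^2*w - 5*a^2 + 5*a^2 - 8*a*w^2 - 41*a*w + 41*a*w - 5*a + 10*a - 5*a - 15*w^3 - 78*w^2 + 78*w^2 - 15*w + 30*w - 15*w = -a^2*w - 8*a*w^2 - 15*w^3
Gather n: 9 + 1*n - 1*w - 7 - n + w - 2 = 0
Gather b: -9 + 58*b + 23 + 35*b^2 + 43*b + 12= 35*b^2 + 101*b + 26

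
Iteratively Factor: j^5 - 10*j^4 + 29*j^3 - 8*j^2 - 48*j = (j - 3)*(j^4 - 7*j^3 + 8*j^2 + 16*j) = (j - 3)*(j + 1)*(j^3 - 8*j^2 + 16*j) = (j - 4)*(j - 3)*(j + 1)*(j^2 - 4*j) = j*(j - 4)*(j - 3)*(j + 1)*(j - 4)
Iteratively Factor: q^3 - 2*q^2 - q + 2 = (q - 1)*(q^2 - q - 2) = (q - 2)*(q - 1)*(q + 1)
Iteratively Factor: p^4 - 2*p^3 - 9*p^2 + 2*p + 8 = (p + 1)*(p^3 - 3*p^2 - 6*p + 8) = (p - 1)*(p + 1)*(p^2 - 2*p - 8) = (p - 4)*(p - 1)*(p + 1)*(p + 2)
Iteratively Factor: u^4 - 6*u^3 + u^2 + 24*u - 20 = (u - 1)*(u^3 - 5*u^2 - 4*u + 20) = (u - 1)*(u + 2)*(u^2 - 7*u + 10) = (u - 2)*(u - 1)*(u + 2)*(u - 5)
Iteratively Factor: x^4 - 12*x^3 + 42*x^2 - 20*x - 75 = (x - 3)*(x^3 - 9*x^2 + 15*x + 25) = (x - 5)*(x - 3)*(x^2 - 4*x - 5) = (x - 5)^2*(x - 3)*(x + 1)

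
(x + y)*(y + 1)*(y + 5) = x*y^2 + 6*x*y + 5*x + y^3 + 6*y^2 + 5*y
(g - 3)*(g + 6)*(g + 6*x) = g^3 + 6*g^2*x + 3*g^2 + 18*g*x - 18*g - 108*x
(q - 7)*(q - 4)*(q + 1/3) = q^3 - 32*q^2/3 + 73*q/3 + 28/3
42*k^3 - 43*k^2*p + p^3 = (-6*k + p)*(-k + p)*(7*k + p)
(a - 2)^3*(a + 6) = a^4 - 24*a^2 + 64*a - 48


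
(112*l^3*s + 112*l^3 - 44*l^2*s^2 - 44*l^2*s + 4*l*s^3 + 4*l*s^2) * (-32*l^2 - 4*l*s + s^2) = -3584*l^5*s - 3584*l^5 + 960*l^4*s^2 + 960*l^4*s + 160*l^3*s^3 + 160*l^3*s^2 - 60*l^2*s^4 - 60*l^2*s^3 + 4*l*s^5 + 4*l*s^4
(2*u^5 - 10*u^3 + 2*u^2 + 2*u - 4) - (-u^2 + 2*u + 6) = 2*u^5 - 10*u^3 + 3*u^2 - 10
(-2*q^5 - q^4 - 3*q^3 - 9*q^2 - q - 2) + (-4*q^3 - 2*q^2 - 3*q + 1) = -2*q^5 - q^4 - 7*q^3 - 11*q^2 - 4*q - 1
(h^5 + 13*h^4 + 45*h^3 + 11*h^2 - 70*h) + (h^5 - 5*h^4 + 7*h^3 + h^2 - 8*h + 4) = 2*h^5 + 8*h^4 + 52*h^3 + 12*h^2 - 78*h + 4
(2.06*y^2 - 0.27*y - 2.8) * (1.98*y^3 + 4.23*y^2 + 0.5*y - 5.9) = 4.0788*y^5 + 8.1792*y^4 - 5.6561*y^3 - 24.133*y^2 + 0.193*y + 16.52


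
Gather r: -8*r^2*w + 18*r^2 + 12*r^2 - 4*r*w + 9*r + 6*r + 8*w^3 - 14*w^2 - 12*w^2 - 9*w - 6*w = r^2*(30 - 8*w) + r*(15 - 4*w) + 8*w^3 - 26*w^2 - 15*w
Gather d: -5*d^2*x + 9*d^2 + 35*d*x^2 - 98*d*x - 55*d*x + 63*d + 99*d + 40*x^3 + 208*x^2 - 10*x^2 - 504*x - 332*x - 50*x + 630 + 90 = d^2*(9 - 5*x) + d*(35*x^2 - 153*x + 162) + 40*x^3 + 198*x^2 - 886*x + 720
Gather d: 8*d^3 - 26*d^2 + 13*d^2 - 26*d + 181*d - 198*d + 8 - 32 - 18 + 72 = 8*d^3 - 13*d^2 - 43*d + 30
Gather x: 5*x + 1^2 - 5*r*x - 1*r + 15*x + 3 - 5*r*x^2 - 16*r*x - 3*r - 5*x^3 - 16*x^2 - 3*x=-4*r - 5*x^3 + x^2*(-5*r - 16) + x*(17 - 21*r) + 4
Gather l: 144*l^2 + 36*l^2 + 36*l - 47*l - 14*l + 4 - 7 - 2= 180*l^2 - 25*l - 5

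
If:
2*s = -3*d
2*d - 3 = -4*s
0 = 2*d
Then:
No Solution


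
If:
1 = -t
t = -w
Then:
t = -1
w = 1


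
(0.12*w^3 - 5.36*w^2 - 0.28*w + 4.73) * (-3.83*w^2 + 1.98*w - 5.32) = -0.4596*w^5 + 20.7664*w^4 - 10.1788*w^3 + 9.8449*w^2 + 10.855*w - 25.1636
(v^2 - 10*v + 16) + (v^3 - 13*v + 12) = v^3 + v^2 - 23*v + 28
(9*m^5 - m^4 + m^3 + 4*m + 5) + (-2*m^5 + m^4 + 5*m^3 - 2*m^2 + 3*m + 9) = 7*m^5 + 6*m^3 - 2*m^2 + 7*m + 14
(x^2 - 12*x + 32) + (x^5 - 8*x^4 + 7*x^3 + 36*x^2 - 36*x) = x^5 - 8*x^4 + 7*x^3 + 37*x^2 - 48*x + 32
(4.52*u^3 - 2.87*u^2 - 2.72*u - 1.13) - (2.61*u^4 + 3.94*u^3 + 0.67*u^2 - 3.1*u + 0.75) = -2.61*u^4 + 0.58*u^3 - 3.54*u^2 + 0.38*u - 1.88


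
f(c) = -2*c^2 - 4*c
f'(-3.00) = 8.00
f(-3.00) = -6.00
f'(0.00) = -4.00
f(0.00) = 0.00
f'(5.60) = -26.40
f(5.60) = -85.12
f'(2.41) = -13.64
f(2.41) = -21.26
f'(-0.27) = -2.92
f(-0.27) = 0.93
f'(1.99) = -11.96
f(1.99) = -15.88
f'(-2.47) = 5.88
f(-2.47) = -2.32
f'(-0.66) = -1.36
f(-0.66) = 1.77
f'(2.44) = -13.76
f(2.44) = -21.67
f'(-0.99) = -0.04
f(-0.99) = 2.00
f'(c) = -4*c - 4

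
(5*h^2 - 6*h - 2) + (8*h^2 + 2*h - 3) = 13*h^2 - 4*h - 5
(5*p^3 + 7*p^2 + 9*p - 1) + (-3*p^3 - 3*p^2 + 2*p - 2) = 2*p^3 + 4*p^2 + 11*p - 3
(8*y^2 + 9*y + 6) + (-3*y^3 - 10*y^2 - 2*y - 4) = -3*y^3 - 2*y^2 + 7*y + 2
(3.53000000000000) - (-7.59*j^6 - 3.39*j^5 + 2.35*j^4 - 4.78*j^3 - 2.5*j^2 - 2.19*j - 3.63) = 7.59*j^6 + 3.39*j^5 - 2.35*j^4 + 4.78*j^3 + 2.5*j^2 + 2.19*j + 7.16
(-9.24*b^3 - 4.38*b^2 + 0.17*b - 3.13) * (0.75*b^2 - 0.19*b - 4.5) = -6.93*b^5 - 1.5294*b^4 + 42.5397*b^3 + 17.3302*b^2 - 0.1703*b + 14.085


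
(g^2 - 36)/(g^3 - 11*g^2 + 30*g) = (g + 6)/(g*(g - 5))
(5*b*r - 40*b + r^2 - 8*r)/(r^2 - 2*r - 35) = (-5*b*r + 40*b - r^2 + 8*r)/(-r^2 + 2*r + 35)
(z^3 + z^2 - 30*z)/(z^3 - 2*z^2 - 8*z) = (-z^2 - z + 30)/(-z^2 + 2*z + 8)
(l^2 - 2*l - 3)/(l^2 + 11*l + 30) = (l^2 - 2*l - 3)/(l^2 + 11*l + 30)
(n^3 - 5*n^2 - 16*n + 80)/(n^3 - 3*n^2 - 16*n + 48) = (n - 5)/(n - 3)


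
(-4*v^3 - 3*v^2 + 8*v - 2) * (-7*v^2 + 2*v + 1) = 28*v^5 + 13*v^4 - 66*v^3 + 27*v^2 + 4*v - 2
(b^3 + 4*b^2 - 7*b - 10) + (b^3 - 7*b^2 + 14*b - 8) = 2*b^3 - 3*b^2 + 7*b - 18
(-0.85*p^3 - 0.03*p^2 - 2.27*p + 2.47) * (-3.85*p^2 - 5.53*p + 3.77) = 3.2725*p^5 + 4.816*p^4 + 5.7009*p^3 + 2.9305*p^2 - 22.217*p + 9.3119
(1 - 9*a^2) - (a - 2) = -9*a^2 - a + 3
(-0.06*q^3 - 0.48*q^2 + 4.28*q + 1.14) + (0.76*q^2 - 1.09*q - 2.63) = -0.06*q^3 + 0.28*q^2 + 3.19*q - 1.49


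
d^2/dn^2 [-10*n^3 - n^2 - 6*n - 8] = -60*n - 2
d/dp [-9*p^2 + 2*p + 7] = 2 - 18*p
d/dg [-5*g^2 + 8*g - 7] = 8 - 10*g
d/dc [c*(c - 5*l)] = 2*c - 5*l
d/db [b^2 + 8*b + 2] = 2*b + 8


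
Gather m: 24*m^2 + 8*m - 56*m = 24*m^2 - 48*m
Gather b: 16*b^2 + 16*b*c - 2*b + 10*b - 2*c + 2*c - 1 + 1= 16*b^2 + b*(16*c + 8)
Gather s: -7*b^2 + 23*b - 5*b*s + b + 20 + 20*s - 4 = -7*b^2 + 24*b + s*(20 - 5*b) + 16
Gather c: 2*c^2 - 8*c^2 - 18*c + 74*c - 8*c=-6*c^2 + 48*c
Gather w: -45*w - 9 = -45*w - 9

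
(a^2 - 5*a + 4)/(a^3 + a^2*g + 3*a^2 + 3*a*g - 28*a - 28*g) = (a - 1)/(a^2 + a*g + 7*a + 7*g)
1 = 1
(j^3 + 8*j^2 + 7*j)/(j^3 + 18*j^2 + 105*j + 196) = j*(j + 1)/(j^2 + 11*j + 28)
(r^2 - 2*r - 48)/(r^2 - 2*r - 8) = (-r^2 + 2*r + 48)/(-r^2 + 2*r + 8)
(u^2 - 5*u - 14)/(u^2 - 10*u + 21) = (u + 2)/(u - 3)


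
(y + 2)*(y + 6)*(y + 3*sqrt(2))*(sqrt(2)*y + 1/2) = sqrt(2)*y^4 + 13*y^3/2 + 8*sqrt(2)*y^3 + 27*sqrt(2)*y^2/2 + 52*y^2 + 12*sqrt(2)*y + 78*y + 18*sqrt(2)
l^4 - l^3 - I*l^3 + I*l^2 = l^2*(l - 1)*(l - I)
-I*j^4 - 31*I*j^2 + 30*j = j*(j - 6*I)*(j + 5*I)*(-I*j + 1)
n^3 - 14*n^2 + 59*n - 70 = (n - 7)*(n - 5)*(n - 2)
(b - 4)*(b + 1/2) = b^2 - 7*b/2 - 2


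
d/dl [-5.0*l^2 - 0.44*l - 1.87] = -10.0*l - 0.44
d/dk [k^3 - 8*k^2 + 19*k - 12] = 3*k^2 - 16*k + 19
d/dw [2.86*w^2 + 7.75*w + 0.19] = 5.72*w + 7.75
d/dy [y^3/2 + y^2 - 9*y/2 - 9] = 3*y^2/2 + 2*y - 9/2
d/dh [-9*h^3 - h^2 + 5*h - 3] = -27*h^2 - 2*h + 5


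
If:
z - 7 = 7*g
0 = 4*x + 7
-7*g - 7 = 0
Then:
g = -1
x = -7/4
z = 0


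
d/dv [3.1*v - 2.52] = 3.10000000000000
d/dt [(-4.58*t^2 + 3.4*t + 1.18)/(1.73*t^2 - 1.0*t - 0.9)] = (-1.302*t^2 + 4.1612*t - 1.88)/(2.9929*t^4 - 3.46*t^3 - 2.114*t^2 + 1.8*t + 0.81)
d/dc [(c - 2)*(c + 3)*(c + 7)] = 3*c^2 + 16*c + 1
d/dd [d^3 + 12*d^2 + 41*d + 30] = 3*d^2 + 24*d + 41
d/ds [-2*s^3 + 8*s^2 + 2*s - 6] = -6*s^2 + 16*s + 2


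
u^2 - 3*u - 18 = (u - 6)*(u + 3)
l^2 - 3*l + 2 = (l - 2)*(l - 1)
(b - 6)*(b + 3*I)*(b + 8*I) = b^3 - 6*b^2 + 11*I*b^2 - 24*b - 66*I*b + 144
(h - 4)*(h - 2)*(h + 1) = h^3 - 5*h^2 + 2*h + 8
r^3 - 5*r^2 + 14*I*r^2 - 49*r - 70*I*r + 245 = (r - 5)*(r + 7*I)^2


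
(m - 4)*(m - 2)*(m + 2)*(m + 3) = m^4 - m^3 - 16*m^2 + 4*m + 48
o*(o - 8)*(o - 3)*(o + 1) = o^4 - 10*o^3 + 13*o^2 + 24*o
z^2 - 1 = (z - 1)*(z + 1)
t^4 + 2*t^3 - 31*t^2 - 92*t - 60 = (t - 6)*(t + 1)*(t + 2)*(t + 5)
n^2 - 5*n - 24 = (n - 8)*(n + 3)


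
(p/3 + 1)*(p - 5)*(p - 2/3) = p^3/3 - 8*p^2/9 - 41*p/9 + 10/3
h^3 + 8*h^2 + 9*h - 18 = (h - 1)*(h + 3)*(h + 6)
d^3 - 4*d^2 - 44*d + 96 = (d - 8)*(d - 2)*(d + 6)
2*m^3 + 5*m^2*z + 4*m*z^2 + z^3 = (m + z)^2*(2*m + z)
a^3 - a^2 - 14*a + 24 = (a - 3)*(a - 2)*(a + 4)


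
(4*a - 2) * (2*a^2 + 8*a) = 8*a^3 + 28*a^2 - 16*a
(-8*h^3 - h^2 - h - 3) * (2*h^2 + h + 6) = -16*h^5 - 10*h^4 - 51*h^3 - 13*h^2 - 9*h - 18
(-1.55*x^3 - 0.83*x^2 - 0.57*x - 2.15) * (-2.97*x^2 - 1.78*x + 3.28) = 4.6035*x^5 + 5.2241*x^4 - 1.9137*x^3 + 4.6777*x^2 + 1.9574*x - 7.052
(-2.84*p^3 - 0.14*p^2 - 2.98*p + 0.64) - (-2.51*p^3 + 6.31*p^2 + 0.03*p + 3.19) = -0.33*p^3 - 6.45*p^2 - 3.01*p - 2.55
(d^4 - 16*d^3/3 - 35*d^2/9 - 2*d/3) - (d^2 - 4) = d^4 - 16*d^3/3 - 44*d^2/9 - 2*d/3 + 4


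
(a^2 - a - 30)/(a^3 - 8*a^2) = (a^2 - a - 30)/(a^2*(a - 8))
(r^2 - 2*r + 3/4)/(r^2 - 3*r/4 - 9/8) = 2*(2*r - 1)/(4*r + 3)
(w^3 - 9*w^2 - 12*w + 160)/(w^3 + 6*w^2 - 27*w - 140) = (w - 8)/(w + 7)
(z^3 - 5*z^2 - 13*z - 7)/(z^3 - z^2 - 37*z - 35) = (z + 1)/(z + 5)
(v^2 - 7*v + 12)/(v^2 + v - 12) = (v - 4)/(v + 4)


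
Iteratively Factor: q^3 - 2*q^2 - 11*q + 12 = (q - 4)*(q^2 + 2*q - 3) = (q - 4)*(q + 3)*(q - 1)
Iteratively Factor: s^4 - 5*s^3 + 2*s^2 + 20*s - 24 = (s + 2)*(s^3 - 7*s^2 + 16*s - 12) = (s - 3)*(s + 2)*(s^2 - 4*s + 4) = (s - 3)*(s - 2)*(s + 2)*(s - 2)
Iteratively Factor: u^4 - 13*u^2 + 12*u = (u + 4)*(u^3 - 4*u^2 + 3*u) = (u - 3)*(u + 4)*(u^2 - u) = (u - 3)*(u - 1)*(u + 4)*(u)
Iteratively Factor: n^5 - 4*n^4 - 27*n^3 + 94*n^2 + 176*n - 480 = (n - 5)*(n^4 + n^3 - 22*n^2 - 16*n + 96) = (n - 5)*(n - 4)*(n^3 + 5*n^2 - 2*n - 24) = (n - 5)*(n - 4)*(n - 2)*(n^2 + 7*n + 12) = (n - 5)*(n - 4)*(n - 2)*(n + 3)*(n + 4)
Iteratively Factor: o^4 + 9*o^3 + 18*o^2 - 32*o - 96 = (o + 4)*(o^3 + 5*o^2 - 2*o - 24) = (o + 4)^2*(o^2 + o - 6) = (o + 3)*(o + 4)^2*(o - 2)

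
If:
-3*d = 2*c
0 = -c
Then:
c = 0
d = 0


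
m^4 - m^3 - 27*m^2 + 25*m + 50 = (m - 5)*(m - 2)*(m + 1)*(m + 5)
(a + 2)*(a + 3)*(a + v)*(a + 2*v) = a^4 + 3*a^3*v + 5*a^3 + 2*a^2*v^2 + 15*a^2*v + 6*a^2 + 10*a*v^2 + 18*a*v + 12*v^2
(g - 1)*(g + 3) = g^2 + 2*g - 3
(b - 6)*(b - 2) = b^2 - 8*b + 12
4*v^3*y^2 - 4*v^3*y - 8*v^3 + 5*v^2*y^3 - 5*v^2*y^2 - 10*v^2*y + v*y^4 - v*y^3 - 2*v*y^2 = (v + y)*(4*v + y)*(y - 2)*(v*y + v)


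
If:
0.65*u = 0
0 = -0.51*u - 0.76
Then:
No Solution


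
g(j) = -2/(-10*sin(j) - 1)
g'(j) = -20*cos(j)/(-10*sin(j) - 1)^2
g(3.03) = 0.95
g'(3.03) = 4.45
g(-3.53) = 0.42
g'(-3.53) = 0.81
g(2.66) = 0.36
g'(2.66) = 0.56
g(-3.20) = 1.26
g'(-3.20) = 7.96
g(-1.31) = -0.23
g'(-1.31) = -0.07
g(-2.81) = -0.89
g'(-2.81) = 3.72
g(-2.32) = -0.32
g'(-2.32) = 0.34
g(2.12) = 0.21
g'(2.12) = 0.11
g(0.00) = 2.00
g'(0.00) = -20.00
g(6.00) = -1.11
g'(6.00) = -5.97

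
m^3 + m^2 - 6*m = m*(m - 2)*(m + 3)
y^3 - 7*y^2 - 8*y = y*(y - 8)*(y + 1)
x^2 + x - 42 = (x - 6)*(x + 7)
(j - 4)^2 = j^2 - 8*j + 16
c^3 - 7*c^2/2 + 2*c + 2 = (c - 2)^2*(c + 1/2)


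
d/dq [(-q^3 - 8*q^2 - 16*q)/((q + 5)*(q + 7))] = (-q^4 - 24*q^3 - 185*q^2 - 560*q - 560)/(q^4 + 24*q^3 + 214*q^2 + 840*q + 1225)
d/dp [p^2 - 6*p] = 2*p - 6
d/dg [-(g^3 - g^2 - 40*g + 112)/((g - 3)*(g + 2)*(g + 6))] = 2*(-3*g^4 - 28*g^3 + 116*g^2 + 524*g - 1392)/(g^6 + 10*g^5 + g^4 - 192*g^3 - 216*g^2 + 864*g + 1296)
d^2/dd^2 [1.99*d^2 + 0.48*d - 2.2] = 3.98000000000000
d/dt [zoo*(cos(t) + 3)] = zoo*sin(t)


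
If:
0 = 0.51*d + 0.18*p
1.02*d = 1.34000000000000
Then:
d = 1.31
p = -3.72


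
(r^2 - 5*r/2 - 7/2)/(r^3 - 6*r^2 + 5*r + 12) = (r - 7/2)/(r^2 - 7*r + 12)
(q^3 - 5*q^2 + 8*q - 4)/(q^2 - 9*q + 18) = (q^3 - 5*q^2 + 8*q - 4)/(q^2 - 9*q + 18)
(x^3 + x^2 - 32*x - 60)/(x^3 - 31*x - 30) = (x + 2)/(x + 1)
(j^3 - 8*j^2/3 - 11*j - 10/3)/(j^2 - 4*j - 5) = (3*j^2 + 7*j + 2)/(3*(j + 1))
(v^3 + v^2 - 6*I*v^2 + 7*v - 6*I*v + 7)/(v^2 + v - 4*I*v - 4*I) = (v^2 - 6*I*v + 7)/(v - 4*I)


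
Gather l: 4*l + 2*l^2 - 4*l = 2*l^2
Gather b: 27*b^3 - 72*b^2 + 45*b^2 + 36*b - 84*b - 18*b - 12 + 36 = 27*b^3 - 27*b^2 - 66*b + 24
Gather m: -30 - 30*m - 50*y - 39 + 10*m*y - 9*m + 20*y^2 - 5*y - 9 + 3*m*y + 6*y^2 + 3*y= m*(13*y - 39) + 26*y^2 - 52*y - 78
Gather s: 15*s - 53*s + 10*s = -28*s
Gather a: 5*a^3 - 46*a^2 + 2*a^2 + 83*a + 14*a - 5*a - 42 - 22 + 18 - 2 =5*a^3 - 44*a^2 + 92*a - 48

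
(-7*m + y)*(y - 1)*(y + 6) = -7*m*y^2 - 35*m*y + 42*m + y^3 + 5*y^2 - 6*y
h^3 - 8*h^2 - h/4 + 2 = (h - 8)*(h - 1/2)*(h + 1/2)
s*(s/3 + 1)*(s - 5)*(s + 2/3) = s^4/3 - 4*s^3/9 - 49*s^2/9 - 10*s/3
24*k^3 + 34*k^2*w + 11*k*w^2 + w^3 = (k + w)*(4*k + w)*(6*k + w)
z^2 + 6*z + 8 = (z + 2)*(z + 4)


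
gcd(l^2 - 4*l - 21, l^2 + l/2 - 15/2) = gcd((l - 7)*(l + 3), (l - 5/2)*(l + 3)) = l + 3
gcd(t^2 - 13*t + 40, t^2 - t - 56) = t - 8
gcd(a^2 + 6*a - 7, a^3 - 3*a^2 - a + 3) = a - 1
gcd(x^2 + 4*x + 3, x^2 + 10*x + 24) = 1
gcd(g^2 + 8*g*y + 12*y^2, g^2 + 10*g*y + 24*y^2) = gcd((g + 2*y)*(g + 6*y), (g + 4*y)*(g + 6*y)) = g + 6*y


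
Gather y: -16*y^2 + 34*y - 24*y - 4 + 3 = -16*y^2 + 10*y - 1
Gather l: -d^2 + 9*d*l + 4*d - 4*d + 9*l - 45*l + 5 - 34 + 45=-d^2 + l*(9*d - 36) + 16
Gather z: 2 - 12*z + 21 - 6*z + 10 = 33 - 18*z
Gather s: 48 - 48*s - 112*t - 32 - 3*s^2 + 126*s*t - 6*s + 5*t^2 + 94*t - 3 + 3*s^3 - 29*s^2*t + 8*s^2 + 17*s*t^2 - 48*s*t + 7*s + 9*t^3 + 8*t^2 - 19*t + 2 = 3*s^3 + s^2*(5 - 29*t) + s*(17*t^2 + 78*t - 47) + 9*t^3 + 13*t^2 - 37*t + 15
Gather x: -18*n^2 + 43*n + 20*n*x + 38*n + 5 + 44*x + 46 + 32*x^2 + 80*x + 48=-18*n^2 + 81*n + 32*x^2 + x*(20*n + 124) + 99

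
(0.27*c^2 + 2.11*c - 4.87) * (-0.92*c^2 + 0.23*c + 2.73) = -0.2484*c^4 - 1.8791*c^3 + 5.7028*c^2 + 4.6402*c - 13.2951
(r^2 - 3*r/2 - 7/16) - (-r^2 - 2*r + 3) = 2*r^2 + r/2 - 55/16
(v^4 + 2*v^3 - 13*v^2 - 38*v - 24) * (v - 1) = v^5 + v^4 - 15*v^3 - 25*v^2 + 14*v + 24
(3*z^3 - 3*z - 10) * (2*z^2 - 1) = 6*z^5 - 9*z^3 - 20*z^2 + 3*z + 10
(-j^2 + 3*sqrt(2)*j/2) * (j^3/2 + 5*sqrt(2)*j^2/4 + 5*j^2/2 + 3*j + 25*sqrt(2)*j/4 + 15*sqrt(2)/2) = -j^5/2 - 5*j^4/2 - sqrt(2)*j^4/2 - 5*sqrt(2)*j^3/2 + 3*j^3/4 - 3*sqrt(2)*j^2 + 75*j^2/4 + 45*j/2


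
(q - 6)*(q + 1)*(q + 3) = q^3 - 2*q^2 - 21*q - 18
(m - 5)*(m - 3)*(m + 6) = m^3 - 2*m^2 - 33*m + 90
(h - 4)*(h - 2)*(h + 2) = h^3 - 4*h^2 - 4*h + 16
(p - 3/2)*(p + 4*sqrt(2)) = p^2 - 3*p/2 + 4*sqrt(2)*p - 6*sqrt(2)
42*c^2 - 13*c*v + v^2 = (-7*c + v)*(-6*c + v)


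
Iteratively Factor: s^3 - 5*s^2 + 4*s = (s - 1)*(s^2 - 4*s) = s*(s - 1)*(s - 4)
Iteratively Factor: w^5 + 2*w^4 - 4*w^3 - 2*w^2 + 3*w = (w + 3)*(w^4 - w^3 - w^2 + w) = (w + 1)*(w + 3)*(w^3 - 2*w^2 + w) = (w - 1)*(w + 1)*(w + 3)*(w^2 - w) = w*(w - 1)*(w + 1)*(w + 3)*(w - 1)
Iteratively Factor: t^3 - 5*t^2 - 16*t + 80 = (t - 5)*(t^2 - 16) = (t - 5)*(t + 4)*(t - 4)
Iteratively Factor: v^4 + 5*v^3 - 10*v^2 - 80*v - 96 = (v - 4)*(v^3 + 9*v^2 + 26*v + 24) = (v - 4)*(v + 2)*(v^2 + 7*v + 12) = (v - 4)*(v + 2)*(v + 3)*(v + 4)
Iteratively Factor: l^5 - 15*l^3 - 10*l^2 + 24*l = (l + 2)*(l^4 - 2*l^3 - 11*l^2 + 12*l) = (l + 2)*(l + 3)*(l^3 - 5*l^2 + 4*l) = (l - 4)*(l + 2)*(l + 3)*(l^2 - l) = l*(l - 4)*(l + 2)*(l + 3)*(l - 1)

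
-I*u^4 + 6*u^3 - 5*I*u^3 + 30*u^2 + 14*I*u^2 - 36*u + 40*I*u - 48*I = (u + 6)*(u + 2*I)*(u + 4*I)*(-I*u + I)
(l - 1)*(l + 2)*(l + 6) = l^3 + 7*l^2 + 4*l - 12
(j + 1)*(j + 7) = j^2 + 8*j + 7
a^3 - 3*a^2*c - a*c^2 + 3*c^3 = (a - 3*c)*(a - c)*(a + c)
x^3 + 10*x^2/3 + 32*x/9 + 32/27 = (x + 2/3)*(x + 4/3)^2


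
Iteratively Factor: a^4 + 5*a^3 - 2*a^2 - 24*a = (a - 2)*(a^3 + 7*a^2 + 12*a) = a*(a - 2)*(a^2 + 7*a + 12) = a*(a - 2)*(a + 3)*(a + 4)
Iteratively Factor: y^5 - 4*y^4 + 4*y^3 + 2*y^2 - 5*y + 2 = (y - 1)*(y^4 - 3*y^3 + y^2 + 3*y - 2) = (y - 2)*(y - 1)*(y^3 - y^2 - y + 1) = (y - 2)*(y - 1)^2*(y^2 - 1) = (y - 2)*(y - 1)^3*(y + 1)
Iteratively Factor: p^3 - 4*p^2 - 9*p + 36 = (p + 3)*(p^2 - 7*p + 12) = (p - 4)*(p + 3)*(p - 3)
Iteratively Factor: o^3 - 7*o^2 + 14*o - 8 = (o - 4)*(o^2 - 3*o + 2) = (o - 4)*(o - 2)*(o - 1)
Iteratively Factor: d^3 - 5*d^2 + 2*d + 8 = (d - 4)*(d^2 - d - 2) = (d - 4)*(d - 2)*(d + 1)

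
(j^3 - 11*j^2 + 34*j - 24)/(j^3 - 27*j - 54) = (j^2 - 5*j + 4)/(j^2 + 6*j + 9)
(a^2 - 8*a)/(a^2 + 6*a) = (a - 8)/(a + 6)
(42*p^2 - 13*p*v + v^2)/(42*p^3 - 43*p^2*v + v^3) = (7*p - v)/(7*p^2 - 6*p*v - v^2)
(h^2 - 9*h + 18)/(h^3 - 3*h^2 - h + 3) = (h - 6)/(h^2 - 1)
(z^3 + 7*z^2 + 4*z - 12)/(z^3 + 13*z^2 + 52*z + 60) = (z - 1)/(z + 5)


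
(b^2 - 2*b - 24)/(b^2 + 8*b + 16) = (b - 6)/(b + 4)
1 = 1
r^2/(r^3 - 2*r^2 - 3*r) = r/(r^2 - 2*r - 3)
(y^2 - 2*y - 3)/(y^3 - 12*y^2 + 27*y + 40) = (y - 3)/(y^2 - 13*y + 40)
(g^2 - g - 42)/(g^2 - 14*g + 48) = (g^2 - g - 42)/(g^2 - 14*g + 48)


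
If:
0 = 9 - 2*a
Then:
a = 9/2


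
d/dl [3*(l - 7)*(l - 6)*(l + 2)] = 9*l^2 - 66*l + 48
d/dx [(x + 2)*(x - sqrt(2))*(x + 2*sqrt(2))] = 3*x^2 + 2*sqrt(2)*x + 4*x - 4 + 2*sqrt(2)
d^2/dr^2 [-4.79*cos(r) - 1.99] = 4.79*cos(r)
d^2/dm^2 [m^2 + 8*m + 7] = 2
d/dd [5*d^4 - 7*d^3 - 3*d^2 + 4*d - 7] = 20*d^3 - 21*d^2 - 6*d + 4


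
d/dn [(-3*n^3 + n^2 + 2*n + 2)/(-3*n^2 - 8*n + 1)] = (9*n^4 + 48*n^3 - 11*n^2 + 14*n + 18)/(9*n^4 + 48*n^3 + 58*n^2 - 16*n + 1)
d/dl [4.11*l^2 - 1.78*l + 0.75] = 8.22*l - 1.78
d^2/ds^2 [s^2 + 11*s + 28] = 2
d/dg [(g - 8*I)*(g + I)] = 2*g - 7*I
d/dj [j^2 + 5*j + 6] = 2*j + 5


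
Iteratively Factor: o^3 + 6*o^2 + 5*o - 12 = (o + 3)*(o^2 + 3*o - 4) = (o - 1)*(o + 3)*(o + 4)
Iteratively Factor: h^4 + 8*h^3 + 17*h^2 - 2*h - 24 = (h + 2)*(h^3 + 6*h^2 + 5*h - 12) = (h + 2)*(h + 3)*(h^2 + 3*h - 4) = (h + 2)*(h + 3)*(h + 4)*(h - 1)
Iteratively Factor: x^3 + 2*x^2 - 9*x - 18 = (x + 3)*(x^2 - x - 6) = (x - 3)*(x + 3)*(x + 2)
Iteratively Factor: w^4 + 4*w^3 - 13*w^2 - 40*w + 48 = (w - 1)*(w^3 + 5*w^2 - 8*w - 48) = (w - 1)*(w + 4)*(w^2 + w - 12) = (w - 3)*(w - 1)*(w + 4)*(w + 4)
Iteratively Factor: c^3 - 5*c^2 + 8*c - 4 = (c - 1)*(c^2 - 4*c + 4) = (c - 2)*(c - 1)*(c - 2)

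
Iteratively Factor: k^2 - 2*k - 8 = (k + 2)*(k - 4)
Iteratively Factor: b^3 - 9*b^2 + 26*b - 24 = (b - 3)*(b^2 - 6*b + 8) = (b - 4)*(b - 3)*(b - 2)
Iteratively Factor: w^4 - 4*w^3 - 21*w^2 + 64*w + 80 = (w - 4)*(w^3 - 21*w - 20) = (w - 4)*(w + 4)*(w^2 - 4*w - 5) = (w - 5)*(w - 4)*(w + 4)*(w + 1)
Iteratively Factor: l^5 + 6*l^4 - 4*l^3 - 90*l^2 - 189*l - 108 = (l + 3)*(l^4 + 3*l^3 - 13*l^2 - 51*l - 36) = (l + 1)*(l + 3)*(l^3 + 2*l^2 - 15*l - 36) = (l - 4)*(l + 1)*(l + 3)*(l^2 + 6*l + 9) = (l - 4)*(l + 1)*(l + 3)^2*(l + 3)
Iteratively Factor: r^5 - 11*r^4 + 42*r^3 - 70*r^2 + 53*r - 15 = (r - 1)*(r^4 - 10*r^3 + 32*r^2 - 38*r + 15) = (r - 1)^2*(r^3 - 9*r^2 + 23*r - 15) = (r - 1)^3*(r^2 - 8*r + 15) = (r - 5)*(r - 1)^3*(r - 3)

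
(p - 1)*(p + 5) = p^2 + 4*p - 5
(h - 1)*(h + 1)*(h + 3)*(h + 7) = h^4 + 10*h^3 + 20*h^2 - 10*h - 21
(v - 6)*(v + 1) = v^2 - 5*v - 6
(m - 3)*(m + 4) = m^2 + m - 12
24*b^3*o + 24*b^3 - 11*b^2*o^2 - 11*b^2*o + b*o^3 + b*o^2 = (-8*b + o)*(-3*b + o)*(b*o + b)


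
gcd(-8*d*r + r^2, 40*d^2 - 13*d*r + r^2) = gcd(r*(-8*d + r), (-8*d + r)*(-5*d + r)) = -8*d + r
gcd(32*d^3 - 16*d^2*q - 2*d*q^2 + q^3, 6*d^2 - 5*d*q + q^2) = -2*d + q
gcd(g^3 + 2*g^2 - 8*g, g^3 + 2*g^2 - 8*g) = g^3 + 2*g^2 - 8*g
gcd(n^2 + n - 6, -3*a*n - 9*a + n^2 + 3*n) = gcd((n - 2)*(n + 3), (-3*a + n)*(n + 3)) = n + 3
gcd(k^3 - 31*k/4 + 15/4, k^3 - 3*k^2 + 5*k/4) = k^2 - 3*k + 5/4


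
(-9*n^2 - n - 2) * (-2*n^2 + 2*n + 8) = 18*n^4 - 16*n^3 - 70*n^2 - 12*n - 16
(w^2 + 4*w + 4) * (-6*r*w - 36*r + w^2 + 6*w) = -6*r*w^3 - 60*r*w^2 - 168*r*w - 144*r + w^4 + 10*w^3 + 28*w^2 + 24*w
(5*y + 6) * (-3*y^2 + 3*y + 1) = -15*y^3 - 3*y^2 + 23*y + 6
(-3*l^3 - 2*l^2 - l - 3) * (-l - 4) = 3*l^4 + 14*l^3 + 9*l^2 + 7*l + 12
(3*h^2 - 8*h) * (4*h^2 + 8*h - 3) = 12*h^4 - 8*h^3 - 73*h^2 + 24*h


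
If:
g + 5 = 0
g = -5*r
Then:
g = -5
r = 1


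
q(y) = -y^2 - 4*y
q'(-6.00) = 8.00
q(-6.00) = -12.00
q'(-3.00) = 2.00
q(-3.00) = 3.00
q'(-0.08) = -3.84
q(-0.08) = 0.31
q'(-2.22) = 0.44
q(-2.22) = 3.95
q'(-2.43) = 0.86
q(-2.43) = 3.82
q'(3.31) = -10.62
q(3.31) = -24.20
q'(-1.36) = -1.28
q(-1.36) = 3.59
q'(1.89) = -7.78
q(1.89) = -11.13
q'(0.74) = -5.48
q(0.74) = -3.51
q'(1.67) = -7.34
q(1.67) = -9.47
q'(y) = -2*y - 4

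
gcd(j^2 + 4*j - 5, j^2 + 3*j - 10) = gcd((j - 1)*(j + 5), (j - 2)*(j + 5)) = j + 5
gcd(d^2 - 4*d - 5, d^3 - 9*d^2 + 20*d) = d - 5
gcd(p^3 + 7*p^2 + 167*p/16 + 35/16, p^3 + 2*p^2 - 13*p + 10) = p + 5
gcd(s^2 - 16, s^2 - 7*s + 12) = s - 4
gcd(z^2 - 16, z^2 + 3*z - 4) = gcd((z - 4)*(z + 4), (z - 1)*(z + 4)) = z + 4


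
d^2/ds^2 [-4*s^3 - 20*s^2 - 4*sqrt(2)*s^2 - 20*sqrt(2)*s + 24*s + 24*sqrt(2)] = -24*s - 40 - 8*sqrt(2)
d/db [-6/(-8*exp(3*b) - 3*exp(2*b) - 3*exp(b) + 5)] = (-144*exp(2*b) - 36*exp(b) - 18)*exp(b)/(8*exp(3*b) + 3*exp(2*b) + 3*exp(b) - 5)^2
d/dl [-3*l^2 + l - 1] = 1 - 6*l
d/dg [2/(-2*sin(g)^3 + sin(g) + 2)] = 4*(cos(g) - 3*cos(3*g))/(sin(g) - sin(3*g) - 4)^2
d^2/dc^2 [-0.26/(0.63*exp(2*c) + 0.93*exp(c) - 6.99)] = ((0.6552*exp(c) + 0.2418)*(0.63*exp(2*c) + 0.93*exp(c) - 6.99) - 0.26*(1.26*exp(c) + 0.93)*(2.52*exp(c) + 1.86)*exp(c))*exp(c)/(0.63*exp(2*c) + 0.93*exp(c) - 6.99)^3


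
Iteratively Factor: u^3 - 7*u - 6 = (u - 3)*(u^2 + 3*u + 2) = (u - 3)*(u + 2)*(u + 1)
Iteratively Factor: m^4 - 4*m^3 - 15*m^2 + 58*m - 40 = (m + 4)*(m^3 - 8*m^2 + 17*m - 10) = (m - 1)*(m + 4)*(m^2 - 7*m + 10) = (m - 5)*(m - 1)*(m + 4)*(m - 2)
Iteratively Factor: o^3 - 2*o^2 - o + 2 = (o - 1)*(o^2 - o - 2) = (o - 2)*(o - 1)*(o + 1)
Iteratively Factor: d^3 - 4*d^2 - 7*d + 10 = (d - 5)*(d^2 + d - 2) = (d - 5)*(d + 2)*(d - 1)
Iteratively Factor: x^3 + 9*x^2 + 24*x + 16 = (x + 4)*(x^2 + 5*x + 4) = (x + 1)*(x + 4)*(x + 4)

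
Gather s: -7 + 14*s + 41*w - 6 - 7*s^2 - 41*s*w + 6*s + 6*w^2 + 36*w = -7*s^2 + s*(20 - 41*w) + 6*w^2 + 77*w - 13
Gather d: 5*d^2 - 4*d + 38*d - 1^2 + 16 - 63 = 5*d^2 + 34*d - 48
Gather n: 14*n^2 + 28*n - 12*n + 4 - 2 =14*n^2 + 16*n + 2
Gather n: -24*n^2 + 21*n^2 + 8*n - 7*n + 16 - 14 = -3*n^2 + n + 2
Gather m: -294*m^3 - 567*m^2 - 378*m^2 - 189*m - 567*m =-294*m^3 - 945*m^2 - 756*m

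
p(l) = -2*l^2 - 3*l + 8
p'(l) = -4*l - 3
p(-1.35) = 8.40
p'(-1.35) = 2.40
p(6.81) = -105.18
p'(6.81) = -30.24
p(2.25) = -8.88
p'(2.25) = -12.00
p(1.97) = -5.67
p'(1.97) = -10.88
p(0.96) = 3.28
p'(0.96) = -6.84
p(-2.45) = 3.34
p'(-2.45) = 6.80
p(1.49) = -0.91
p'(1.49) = -8.96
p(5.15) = -60.50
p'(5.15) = -23.60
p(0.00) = 8.00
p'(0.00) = -3.00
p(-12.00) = -244.00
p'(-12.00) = 45.00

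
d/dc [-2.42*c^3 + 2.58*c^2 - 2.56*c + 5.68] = -7.26*c^2 + 5.16*c - 2.56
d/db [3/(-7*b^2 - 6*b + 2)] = 6*(7*b + 3)/(7*b^2 + 6*b - 2)^2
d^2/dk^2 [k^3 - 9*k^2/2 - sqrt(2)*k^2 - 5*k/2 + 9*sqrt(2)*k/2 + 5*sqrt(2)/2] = 6*k - 9 - 2*sqrt(2)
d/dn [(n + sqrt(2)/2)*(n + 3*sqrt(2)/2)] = 2*n + 2*sqrt(2)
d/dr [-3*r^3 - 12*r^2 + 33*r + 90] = -9*r^2 - 24*r + 33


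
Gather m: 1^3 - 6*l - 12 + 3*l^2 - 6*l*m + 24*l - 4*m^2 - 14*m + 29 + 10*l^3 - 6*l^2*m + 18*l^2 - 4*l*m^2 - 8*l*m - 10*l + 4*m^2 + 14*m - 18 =10*l^3 + 21*l^2 - 4*l*m^2 + 8*l + m*(-6*l^2 - 14*l)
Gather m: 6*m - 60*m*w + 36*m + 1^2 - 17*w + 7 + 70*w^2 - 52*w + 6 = m*(42 - 60*w) + 70*w^2 - 69*w + 14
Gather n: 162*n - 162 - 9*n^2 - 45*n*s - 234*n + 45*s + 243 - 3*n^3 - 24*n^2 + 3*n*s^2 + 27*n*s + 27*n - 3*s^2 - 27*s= -3*n^3 - 33*n^2 + n*(3*s^2 - 18*s - 45) - 3*s^2 + 18*s + 81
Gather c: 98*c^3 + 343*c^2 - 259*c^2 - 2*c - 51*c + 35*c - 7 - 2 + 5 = 98*c^3 + 84*c^2 - 18*c - 4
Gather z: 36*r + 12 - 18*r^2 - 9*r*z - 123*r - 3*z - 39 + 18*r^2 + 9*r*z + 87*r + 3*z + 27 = 0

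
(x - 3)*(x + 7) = x^2 + 4*x - 21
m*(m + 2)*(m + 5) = m^3 + 7*m^2 + 10*m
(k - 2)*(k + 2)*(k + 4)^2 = k^4 + 8*k^3 + 12*k^2 - 32*k - 64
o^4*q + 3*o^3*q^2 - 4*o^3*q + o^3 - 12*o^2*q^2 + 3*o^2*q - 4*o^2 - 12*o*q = o*(o - 4)*(o + 3*q)*(o*q + 1)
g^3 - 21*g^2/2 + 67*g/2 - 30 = (g - 5)*(g - 4)*(g - 3/2)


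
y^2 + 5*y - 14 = (y - 2)*(y + 7)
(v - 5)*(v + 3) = v^2 - 2*v - 15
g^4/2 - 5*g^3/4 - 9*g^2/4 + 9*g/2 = g*(g/2 + 1)*(g - 3)*(g - 3/2)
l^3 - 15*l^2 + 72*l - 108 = (l - 6)^2*(l - 3)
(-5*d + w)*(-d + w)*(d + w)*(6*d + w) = 30*d^4 - d^3*w - 31*d^2*w^2 + d*w^3 + w^4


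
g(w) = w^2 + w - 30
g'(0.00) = 1.00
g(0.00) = -30.00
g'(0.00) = 1.00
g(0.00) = -30.00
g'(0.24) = 1.48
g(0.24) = -29.70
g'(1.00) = 3.00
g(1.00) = -28.00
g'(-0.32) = 0.36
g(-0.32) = -30.22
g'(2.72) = 6.44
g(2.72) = -19.88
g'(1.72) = 4.44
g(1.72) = -25.32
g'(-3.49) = -5.98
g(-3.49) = -21.31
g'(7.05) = 15.10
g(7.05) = 26.75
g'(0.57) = 2.14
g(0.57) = -29.11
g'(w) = 2*w + 1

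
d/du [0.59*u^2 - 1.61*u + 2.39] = 1.18*u - 1.61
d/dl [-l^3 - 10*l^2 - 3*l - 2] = -3*l^2 - 20*l - 3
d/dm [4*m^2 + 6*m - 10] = 8*m + 6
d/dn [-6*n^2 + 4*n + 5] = 4 - 12*n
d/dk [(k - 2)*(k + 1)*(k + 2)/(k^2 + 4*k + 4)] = k*(k + 4)/(k^2 + 4*k + 4)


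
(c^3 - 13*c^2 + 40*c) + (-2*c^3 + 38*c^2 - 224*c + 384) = -c^3 + 25*c^2 - 184*c + 384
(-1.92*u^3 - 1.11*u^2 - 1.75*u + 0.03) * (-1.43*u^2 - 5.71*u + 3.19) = 2.7456*u^5 + 12.5505*u^4 + 2.7158*u^3 + 6.4087*u^2 - 5.7538*u + 0.0957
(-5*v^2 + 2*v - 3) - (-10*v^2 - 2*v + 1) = 5*v^2 + 4*v - 4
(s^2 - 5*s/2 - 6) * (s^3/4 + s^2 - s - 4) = s^5/4 + 3*s^4/8 - 5*s^3 - 15*s^2/2 + 16*s + 24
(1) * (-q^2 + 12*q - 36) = -q^2 + 12*q - 36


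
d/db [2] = 0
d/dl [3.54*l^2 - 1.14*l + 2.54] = 7.08*l - 1.14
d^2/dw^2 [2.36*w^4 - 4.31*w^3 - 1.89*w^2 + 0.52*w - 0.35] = 28.32*w^2 - 25.86*w - 3.78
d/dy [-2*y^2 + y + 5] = 1 - 4*y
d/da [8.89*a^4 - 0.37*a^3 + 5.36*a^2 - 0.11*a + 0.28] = 35.56*a^3 - 1.11*a^2 + 10.72*a - 0.11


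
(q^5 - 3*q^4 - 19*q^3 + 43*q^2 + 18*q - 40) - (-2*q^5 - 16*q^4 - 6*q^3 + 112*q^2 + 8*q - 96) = 3*q^5 + 13*q^4 - 13*q^3 - 69*q^2 + 10*q + 56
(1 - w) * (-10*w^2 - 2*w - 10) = 10*w^3 - 8*w^2 + 8*w - 10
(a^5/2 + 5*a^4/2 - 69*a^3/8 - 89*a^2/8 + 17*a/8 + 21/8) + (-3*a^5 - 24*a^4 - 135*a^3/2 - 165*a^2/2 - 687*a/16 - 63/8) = -5*a^5/2 - 43*a^4/2 - 609*a^3/8 - 749*a^2/8 - 653*a/16 - 21/4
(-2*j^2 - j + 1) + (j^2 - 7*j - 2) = -j^2 - 8*j - 1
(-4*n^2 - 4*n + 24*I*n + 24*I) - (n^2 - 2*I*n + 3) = -5*n^2 - 4*n + 26*I*n - 3 + 24*I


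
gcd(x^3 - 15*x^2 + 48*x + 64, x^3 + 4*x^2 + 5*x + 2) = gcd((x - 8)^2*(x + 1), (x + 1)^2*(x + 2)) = x + 1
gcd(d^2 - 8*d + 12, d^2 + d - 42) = d - 6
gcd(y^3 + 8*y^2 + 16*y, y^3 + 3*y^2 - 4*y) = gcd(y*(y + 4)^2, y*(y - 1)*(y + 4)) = y^2 + 4*y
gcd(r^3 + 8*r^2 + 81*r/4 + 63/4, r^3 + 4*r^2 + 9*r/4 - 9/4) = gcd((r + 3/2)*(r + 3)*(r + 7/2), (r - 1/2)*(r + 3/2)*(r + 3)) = r^2 + 9*r/2 + 9/2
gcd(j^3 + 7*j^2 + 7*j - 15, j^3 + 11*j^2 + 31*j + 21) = j + 3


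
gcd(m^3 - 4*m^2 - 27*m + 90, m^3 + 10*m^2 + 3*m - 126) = m - 3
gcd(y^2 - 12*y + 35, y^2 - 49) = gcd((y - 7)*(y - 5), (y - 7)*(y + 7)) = y - 7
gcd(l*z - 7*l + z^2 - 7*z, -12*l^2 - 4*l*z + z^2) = 1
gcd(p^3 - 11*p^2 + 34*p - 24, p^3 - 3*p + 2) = p - 1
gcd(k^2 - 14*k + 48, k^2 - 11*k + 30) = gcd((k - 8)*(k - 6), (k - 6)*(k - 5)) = k - 6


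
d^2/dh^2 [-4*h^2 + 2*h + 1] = -8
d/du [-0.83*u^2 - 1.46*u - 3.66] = -1.66*u - 1.46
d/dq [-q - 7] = -1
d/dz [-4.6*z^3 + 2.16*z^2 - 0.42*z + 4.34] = -13.8*z^2 + 4.32*z - 0.42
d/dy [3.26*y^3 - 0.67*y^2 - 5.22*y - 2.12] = 9.78*y^2 - 1.34*y - 5.22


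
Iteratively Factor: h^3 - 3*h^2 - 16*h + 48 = (h + 4)*(h^2 - 7*h + 12) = (h - 3)*(h + 4)*(h - 4)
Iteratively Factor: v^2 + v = (v)*(v + 1)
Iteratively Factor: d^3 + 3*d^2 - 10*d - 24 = (d + 2)*(d^2 + d - 12) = (d - 3)*(d + 2)*(d + 4)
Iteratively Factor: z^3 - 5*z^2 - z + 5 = (z - 1)*(z^2 - 4*z - 5) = (z - 1)*(z + 1)*(z - 5)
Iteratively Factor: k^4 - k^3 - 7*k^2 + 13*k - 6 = (k - 1)*(k^3 - 7*k + 6) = (k - 2)*(k - 1)*(k^2 + 2*k - 3) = (k - 2)*(k - 1)*(k + 3)*(k - 1)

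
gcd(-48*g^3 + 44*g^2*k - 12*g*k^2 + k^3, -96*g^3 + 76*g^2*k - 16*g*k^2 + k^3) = 12*g^2 - 8*g*k + k^2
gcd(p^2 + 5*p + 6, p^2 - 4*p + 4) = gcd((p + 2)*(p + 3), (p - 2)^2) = 1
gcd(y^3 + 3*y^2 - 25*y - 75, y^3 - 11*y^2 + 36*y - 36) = 1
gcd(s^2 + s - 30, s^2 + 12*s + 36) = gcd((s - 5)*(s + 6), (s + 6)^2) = s + 6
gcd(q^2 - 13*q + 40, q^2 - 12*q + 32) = q - 8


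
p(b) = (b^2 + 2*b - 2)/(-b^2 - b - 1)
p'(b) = (2*b + 1)*(b^2 + 2*b - 2)/(-b^2 - b - 1)^2 + (2*b + 2)/(-b^2 - b - 1) = (b^2 - 6*b - 4)/(b^4 + 2*b^3 + 3*b^2 + 2*b + 1)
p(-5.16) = -0.64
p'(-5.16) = 0.11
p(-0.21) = 2.85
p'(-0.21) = -3.87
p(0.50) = 0.43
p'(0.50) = -2.20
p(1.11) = -0.43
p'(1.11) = -0.84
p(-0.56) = 3.72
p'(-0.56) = -0.57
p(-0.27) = 3.07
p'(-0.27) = -3.58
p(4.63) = -1.06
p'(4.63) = -0.01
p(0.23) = 1.16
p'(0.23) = -3.24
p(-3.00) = -0.14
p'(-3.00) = 0.47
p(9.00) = -1.07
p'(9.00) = 0.00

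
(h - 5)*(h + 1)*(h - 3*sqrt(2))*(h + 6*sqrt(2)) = h^4 - 4*h^3 + 3*sqrt(2)*h^3 - 41*h^2 - 12*sqrt(2)*h^2 - 15*sqrt(2)*h + 144*h + 180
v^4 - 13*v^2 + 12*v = v*(v - 3)*(v - 1)*(v + 4)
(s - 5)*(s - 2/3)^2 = s^3 - 19*s^2/3 + 64*s/9 - 20/9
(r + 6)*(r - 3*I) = r^2 + 6*r - 3*I*r - 18*I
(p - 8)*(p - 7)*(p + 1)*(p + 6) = p^4 - 8*p^3 - 43*p^2 + 302*p + 336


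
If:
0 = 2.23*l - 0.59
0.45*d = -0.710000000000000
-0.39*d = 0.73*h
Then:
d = -1.58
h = 0.84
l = 0.26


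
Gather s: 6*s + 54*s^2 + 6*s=54*s^2 + 12*s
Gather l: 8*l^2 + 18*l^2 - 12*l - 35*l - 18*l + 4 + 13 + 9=26*l^2 - 65*l + 26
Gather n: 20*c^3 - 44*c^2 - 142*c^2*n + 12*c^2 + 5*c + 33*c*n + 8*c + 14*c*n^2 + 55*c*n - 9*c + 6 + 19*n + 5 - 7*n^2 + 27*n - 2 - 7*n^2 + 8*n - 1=20*c^3 - 32*c^2 + 4*c + n^2*(14*c - 14) + n*(-142*c^2 + 88*c + 54) + 8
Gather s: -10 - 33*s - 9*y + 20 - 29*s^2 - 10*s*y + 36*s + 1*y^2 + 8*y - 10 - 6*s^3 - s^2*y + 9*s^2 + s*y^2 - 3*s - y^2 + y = -6*s^3 + s^2*(-y - 20) + s*(y^2 - 10*y)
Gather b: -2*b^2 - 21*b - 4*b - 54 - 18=-2*b^2 - 25*b - 72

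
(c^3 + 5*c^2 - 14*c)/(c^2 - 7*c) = (c^2 + 5*c - 14)/(c - 7)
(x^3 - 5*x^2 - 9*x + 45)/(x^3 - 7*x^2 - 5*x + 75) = (x - 3)/(x - 5)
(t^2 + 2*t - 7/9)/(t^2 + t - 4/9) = (3*t + 7)/(3*t + 4)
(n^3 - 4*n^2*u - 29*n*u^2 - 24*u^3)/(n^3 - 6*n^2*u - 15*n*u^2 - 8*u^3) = (n + 3*u)/(n + u)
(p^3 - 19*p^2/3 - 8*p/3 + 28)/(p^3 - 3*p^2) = (3*p^3 - 19*p^2 - 8*p + 84)/(3*p^2*(p - 3))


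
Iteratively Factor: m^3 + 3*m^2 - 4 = (m + 2)*(m^2 + m - 2) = (m + 2)^2*(m - 1)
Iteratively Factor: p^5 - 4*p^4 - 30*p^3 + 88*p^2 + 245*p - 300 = (p - 5)*(p^4 + p^3 - 25*p^2 - 37*p + 60) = (p - 5)*(p + 3)*(p^3 - 2*p^2 - 19*p + 20) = (p - 5)*(p - 1)*(p + 3)*(p^2 - p - 20) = (p - 5)*(p - 1)*(p + 3)*(p + 4)*(p - 5)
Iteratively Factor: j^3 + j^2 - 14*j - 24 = (j - 4)*(j^2 + 5*j + 6) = (j - 4)*(j + 2)*(j + 3)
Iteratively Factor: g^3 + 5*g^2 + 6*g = (g + 2)*(g^2 + 3*g) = g*(g + 2)*(g + 3)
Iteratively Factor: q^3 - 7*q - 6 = (q + 2)*(q^2 - 2*q - 3) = (q - 3)*(q + 2)*(q + 1)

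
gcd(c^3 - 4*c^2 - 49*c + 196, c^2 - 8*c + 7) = c - 7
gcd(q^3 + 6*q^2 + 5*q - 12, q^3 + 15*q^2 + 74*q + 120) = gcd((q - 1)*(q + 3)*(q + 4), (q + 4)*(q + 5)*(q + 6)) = q + 4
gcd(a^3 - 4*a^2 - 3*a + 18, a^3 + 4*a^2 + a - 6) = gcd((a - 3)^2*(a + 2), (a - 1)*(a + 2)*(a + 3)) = a + 2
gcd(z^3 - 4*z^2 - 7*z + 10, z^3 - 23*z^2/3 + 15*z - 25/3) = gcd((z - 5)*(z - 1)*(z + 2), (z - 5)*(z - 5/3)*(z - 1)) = z^2 - 6*z + 5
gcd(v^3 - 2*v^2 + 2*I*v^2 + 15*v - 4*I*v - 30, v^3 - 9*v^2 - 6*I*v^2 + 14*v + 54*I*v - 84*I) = v - 2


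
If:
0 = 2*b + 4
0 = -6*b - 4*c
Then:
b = -2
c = 3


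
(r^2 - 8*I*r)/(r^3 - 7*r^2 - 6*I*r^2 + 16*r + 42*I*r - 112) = r/(r^2 + r*(-7 + 2*I) - 14*I)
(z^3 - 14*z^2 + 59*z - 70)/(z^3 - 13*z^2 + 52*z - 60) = (z - 7)/(z - 6)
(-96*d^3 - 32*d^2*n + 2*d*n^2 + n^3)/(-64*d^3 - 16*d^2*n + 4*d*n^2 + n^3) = (6*d - n)/(4*d - n)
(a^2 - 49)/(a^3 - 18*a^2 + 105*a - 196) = (a + 7)/(a^2 - 11*a + 28)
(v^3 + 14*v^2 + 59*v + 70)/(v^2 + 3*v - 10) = (v^2 + 9*v + 14)/(v - 2)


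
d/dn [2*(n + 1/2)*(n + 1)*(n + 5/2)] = 6*n^2 + 16*n + 17/2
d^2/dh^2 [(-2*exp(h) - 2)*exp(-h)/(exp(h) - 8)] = 2*(-exp(3*h) - 12*exp(2*h) + 24*exp(h) - 64)*exp(-h)/(exp(3*h) - 24*exp(2*h) + 192*exp(h) - 512)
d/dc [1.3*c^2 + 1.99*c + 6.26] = 2.6*c + 1.99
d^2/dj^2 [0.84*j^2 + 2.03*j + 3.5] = 1.68000000000000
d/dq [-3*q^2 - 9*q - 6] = -6*q - 9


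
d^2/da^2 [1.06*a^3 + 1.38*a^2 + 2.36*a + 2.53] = 6.36*a + 2.76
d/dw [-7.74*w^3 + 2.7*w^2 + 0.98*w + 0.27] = -23.22*w^2 + 5.4*w + 0.98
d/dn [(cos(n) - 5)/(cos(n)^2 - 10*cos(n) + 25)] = sin(n)/(cos(n) - 5)^2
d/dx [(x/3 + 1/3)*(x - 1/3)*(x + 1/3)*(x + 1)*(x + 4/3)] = 5*x^4/3 + 40*x^3/9 + 32*x^2/9 + 52*x/81 - 11/81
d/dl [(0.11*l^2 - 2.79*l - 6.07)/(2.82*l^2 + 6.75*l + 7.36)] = (8.6103*l^2 + 35.854*l + 20.4381)/(7.9524*l^4 + 38.07*l^3 + 87.0729*l^2 + 99.36*l + 54.1696)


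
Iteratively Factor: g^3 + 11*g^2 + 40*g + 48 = (g + 4)*(g^2 + 7*g + 12) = (g + 4)^2*(g + 3)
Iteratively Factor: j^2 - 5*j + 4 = (j - 4)*(j - 1)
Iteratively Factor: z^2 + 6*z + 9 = (z + 3)*(z + 3)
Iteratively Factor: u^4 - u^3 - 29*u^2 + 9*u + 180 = (u + 4)*(u^3 - 5*u^2 - 9*u + 45) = (u - 5)*(u + 4)*(u^2 - 9) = (u - 5)*(u + 3)*(u + 4)*(u - 3)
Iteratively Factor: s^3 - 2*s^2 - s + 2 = (s - 2)*(s^2 - 1) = (s - 2)*(s - 1)*(s + 1)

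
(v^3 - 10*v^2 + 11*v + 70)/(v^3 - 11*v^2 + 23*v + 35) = (v + 2)/(v + 1)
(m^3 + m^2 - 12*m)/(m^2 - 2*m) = (m^2 + m - 12)/(m - 2)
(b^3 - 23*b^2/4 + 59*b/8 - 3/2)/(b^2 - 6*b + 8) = (8*b^2 - 14*b + 3)/(8*(b - 2))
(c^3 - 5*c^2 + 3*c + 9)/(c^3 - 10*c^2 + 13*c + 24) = (c - 3)/(c - 8)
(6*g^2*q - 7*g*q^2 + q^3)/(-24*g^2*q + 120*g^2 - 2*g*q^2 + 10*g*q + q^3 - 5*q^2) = q*(-g + q)/(4*g*q - 20*g + q^2 - 5*q)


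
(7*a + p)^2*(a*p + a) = 49*a^3*p + 49*a^3 + 14*a^2*p^2 + 14*a^2*p + a*p^3 + a*p^2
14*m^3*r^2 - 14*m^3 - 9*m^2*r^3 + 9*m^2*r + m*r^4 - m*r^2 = (-7*m + r)*(-2*m + r)*(r - 1)*(m*r + m)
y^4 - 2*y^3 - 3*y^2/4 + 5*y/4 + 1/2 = (y - 2)*(y - 1)*(y + 1/2)^2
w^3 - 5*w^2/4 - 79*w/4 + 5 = (w - 5)*(w - 1/4)*(w + 4)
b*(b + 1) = b^2 + b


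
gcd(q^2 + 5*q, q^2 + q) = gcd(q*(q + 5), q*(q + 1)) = q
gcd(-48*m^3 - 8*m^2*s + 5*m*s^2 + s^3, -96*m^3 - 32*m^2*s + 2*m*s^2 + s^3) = 16*m^2 + 8*m*s + s^2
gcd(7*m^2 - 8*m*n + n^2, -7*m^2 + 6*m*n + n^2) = m - n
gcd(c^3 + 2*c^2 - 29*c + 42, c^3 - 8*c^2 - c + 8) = 1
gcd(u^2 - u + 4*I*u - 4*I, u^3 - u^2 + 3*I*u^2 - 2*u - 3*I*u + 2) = u - 1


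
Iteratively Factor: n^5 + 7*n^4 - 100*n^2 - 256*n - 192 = (n + 4)*(n^4 + 3*n^3 - 12*n^2 - 52*n - 48) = (n + 2)*(n + 4)*(n^3 + n^2 - 14*n - 24) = (n + 2)*(n + 3)*(n + 4)*(n^2 - 2*n - 8) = (n + 2)^2*(n + 3)*(n + 4)*(n - 4)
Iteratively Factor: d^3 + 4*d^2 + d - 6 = (d - 1)*(d^2 + 5*d + 6) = (d - 1)*(d + 2)*(d + 3)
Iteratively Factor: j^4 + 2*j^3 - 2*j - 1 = (j + 1)*(j^3 + j^2 - j - 1) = (j + 1)^2*(j^2 - 1) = (j - 1)*(j + 1)^2*(j + 1)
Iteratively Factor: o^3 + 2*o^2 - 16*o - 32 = (o + 2)*(o^2 - 16) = (o - 4)*(o + 2)*(o + 4)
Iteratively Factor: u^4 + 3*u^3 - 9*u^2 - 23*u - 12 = (u + 1)*(u^3 + 2*u^2 - 11*u - 12) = (u + 1)^2*(u^2 + u - 12) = (u - 3)*(u + 1)^2*(u + 4)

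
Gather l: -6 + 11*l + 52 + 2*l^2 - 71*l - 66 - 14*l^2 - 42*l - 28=-12*l^2 - 102*l - 48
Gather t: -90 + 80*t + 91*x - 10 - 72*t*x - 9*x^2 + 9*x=t*(80 - 72*x) - 9*x^2 + 100*x - 100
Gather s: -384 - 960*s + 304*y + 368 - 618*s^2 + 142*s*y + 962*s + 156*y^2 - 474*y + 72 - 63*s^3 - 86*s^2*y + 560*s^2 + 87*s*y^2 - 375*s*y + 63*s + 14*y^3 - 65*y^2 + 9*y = -63*s^3 + s^2*(-86*y - 58) + s*(87*y^2 - 233*y + 65) + 14*y^3 + 91*y^2 - 161*y + 56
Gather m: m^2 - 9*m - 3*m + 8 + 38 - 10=m^2 - 12*m + 36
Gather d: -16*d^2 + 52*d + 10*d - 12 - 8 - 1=-16*d^2 + 62*d - 21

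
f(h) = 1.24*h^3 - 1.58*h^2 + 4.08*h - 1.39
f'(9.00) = 276.96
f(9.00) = 811.31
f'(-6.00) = 156.96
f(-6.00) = -350.59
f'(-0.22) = 4.96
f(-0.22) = -2.38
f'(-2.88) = 44.04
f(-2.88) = -55.87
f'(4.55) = 66.72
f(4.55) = 101.27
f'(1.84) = 10.86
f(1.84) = 8.49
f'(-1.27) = 14.09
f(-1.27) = -11.66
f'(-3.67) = 65.78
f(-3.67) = -98.94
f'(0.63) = 3.57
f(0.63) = 0.86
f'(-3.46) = 59.55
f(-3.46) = -85.78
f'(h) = 3.72*h^2 - 3.16*h + 4.08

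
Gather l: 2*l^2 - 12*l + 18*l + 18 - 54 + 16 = 2*l^2 + 6*l - 20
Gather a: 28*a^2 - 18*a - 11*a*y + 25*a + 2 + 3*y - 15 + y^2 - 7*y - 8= 28*a^2 + a*(7 - 11*y) + y^2 - 4*y - 21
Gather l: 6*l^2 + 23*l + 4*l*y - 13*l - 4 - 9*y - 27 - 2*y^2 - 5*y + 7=6*l^2 + l*(4*y + 10) - 2*y^2 - 14*y - 24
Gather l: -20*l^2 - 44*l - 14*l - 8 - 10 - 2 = -20*l^2 - 58*l - 20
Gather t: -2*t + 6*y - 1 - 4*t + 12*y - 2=-6*t + 18*y - 3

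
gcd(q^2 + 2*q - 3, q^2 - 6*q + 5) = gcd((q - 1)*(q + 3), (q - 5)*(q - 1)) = q - 1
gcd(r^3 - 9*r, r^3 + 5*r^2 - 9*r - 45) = r^2 - 9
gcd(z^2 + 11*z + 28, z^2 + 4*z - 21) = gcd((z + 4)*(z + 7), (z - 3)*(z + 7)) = z + 7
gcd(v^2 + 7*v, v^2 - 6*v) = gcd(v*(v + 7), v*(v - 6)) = v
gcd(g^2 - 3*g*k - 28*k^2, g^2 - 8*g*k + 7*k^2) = g - 7*k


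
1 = 1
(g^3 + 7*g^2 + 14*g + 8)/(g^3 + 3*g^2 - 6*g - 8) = (g + 2)/(g - 2)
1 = 1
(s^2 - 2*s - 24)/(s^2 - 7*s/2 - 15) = 2*(s + 4)/(2*s + 5)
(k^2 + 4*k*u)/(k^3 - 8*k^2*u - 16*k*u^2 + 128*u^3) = k/(k^2 - 12*k*u + 32*u^2)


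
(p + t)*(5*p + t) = 5*p^2 + 6*p*t + t^2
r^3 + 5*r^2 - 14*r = r*(r - 2)*(r + 7)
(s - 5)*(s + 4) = s^2 - s - 20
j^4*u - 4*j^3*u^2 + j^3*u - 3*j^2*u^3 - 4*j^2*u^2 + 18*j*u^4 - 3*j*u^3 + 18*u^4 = (j - 3*u)^2*(j + 2*u)*(j*u + u)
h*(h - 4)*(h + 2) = h^3 - 2*h^2 - 8*h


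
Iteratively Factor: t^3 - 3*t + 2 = (t - 1)*(t^2 + t - 2) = (t - 1)*(t + 2)*(t - 1)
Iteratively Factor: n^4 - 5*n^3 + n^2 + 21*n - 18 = (n - 3)*(n^3 - 2*n^2 - 5*n + 6) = (n - 3)*(n - 1)*(n^2 - n - 6) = (n - 3)*(n - 1)*(n + 2)*(n - 3)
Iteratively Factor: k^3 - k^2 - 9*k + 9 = (k + 3)*(k^2 - 4*k + 3) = (k - 1)*(k + 3)*(k - 3)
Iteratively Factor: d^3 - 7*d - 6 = (d - 3)*(d^2 + 3*d + 2) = (d - 3)*(d + 2)*(d + 1)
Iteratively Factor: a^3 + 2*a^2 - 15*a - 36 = (a + 3)*(a^2 - a - 12) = (a + 3)^2*(a - 4)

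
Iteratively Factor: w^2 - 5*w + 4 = (w - 1)*(w - 4)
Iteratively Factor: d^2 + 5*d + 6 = (d + 3)*(d + 2)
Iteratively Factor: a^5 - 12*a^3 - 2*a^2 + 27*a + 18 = (a - 2)*(a^4 + 2*a^3 - 8*a^2 - 18*a - 9) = (a - 2)*(a + 3)*(a^3 - a^2 - 5*a - 3) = (a - 2)*(a + 1)*(a + 3)*(a^2 - 2*a - 3) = (a - 2)*(a + 1)^2*(a + 3)*(a - 3)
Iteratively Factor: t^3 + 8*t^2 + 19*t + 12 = (t + 4)*(t^2 + 4*t + 3) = (t + 3)*(t + 4)*(t + 1)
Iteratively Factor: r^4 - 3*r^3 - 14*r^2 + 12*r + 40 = (r - 2)*(r^3 - r^2 - 16*r - 20) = (r - 5)*(r - 2)*(r^2 + 4*r + 4) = (r - 5)*(r - 2)*(r + 2)*(r + 2)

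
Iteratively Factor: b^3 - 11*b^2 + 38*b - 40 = (b - 5)*(b^2 - 6*b + 8) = (b - 5)*(b - 2)*(b - 4)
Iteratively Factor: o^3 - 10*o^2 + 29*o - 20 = (o - 5)*(o^2 - 5*o + 4) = (o - 5)*(o - 4)*(o - 1)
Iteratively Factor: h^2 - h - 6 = (h - 3)*(h + 2)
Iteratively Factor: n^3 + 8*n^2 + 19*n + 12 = (n + 4)*(n^2 + 4*n + 3) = (n + 1)*(n + 4)*(n + 3)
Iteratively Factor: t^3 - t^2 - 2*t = (t)*(t^2 - t - 2) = t*(t - 2)*(t + 1)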